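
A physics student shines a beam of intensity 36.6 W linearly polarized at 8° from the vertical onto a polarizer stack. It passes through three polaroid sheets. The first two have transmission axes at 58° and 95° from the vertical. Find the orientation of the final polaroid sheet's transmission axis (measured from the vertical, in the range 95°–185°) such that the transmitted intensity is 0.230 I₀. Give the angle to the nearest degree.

I₁ = I₀ cos²(58° − 8°) = I₀ cos²(50°) = 0.4132 I₀.
I₂ = I₁ cos²(95° − 58°) = 0.4132 I₀ · cos²(37°) = 0.2635 I₀.
Need I₃/I₀ = 0.23, so cos²(θ − 95°) = 0.23 / 0.2635 = 0.8728.
θ − 95° = arccos(√0.8728) = 20.9°, giving θ ≈ 95 + 20.9 = 115.9°.

θ ≈ 116°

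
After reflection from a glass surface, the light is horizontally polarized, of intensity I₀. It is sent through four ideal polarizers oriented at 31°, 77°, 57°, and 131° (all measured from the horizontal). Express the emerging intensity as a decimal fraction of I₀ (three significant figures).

By Malus's law, I₁ = I₀ cos²(31° − 0°) = I₀ cos²(31°) = 0.7347 I₀.
I₂ = I₁ cos²(77° − 31°) = 0.7347 I₀ · cos²(46°) = 0.3545 I₀.
I₃ = I₂ cos²(57° − 77°) = 0.3545 I₀ · cos²(20°) = 0.3131 I₀.
I₄ = I₃ cos²(131° − 57°) = 0.3131 I₀ · cos²(74°) = 0.02379 I₀.
Transmitted fraction = 0.02379.

≈ 0.0238 I₀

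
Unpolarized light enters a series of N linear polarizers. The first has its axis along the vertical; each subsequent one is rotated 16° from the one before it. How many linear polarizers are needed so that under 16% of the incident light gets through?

N = 16

First polarizer halves the unpolarized light: factor 1/2.
Each further stage multiplies by cos²(16°) = 0.924.
After N polarizers: T = 0.5·0.924^(N−1). Require T < 0.16 ⇒ N−1 > ln(0.16/0.5)/ln(0.924) = 14.42, so N−1 ≥ 15 and N = 16.
Check: N=16 gives T = 0.1528 < 0.16; N=15 gives T = 0.1654.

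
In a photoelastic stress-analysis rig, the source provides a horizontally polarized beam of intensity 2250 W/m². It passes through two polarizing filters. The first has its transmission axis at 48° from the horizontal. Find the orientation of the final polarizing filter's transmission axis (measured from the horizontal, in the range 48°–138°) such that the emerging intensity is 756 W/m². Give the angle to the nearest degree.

I₁ = I₀ cos²(48° − 0°) = I₀ cos²(48°) = 0.4477 I₀.
Target fraction: 756 / 2250 W/m² = 0.336 of I₀.
Need I₂/I₀ = 0.336, so cos²(θ − 48°) = 0.336 / 0.4477 = 0.7504.
θ − 48° = arccos(√0.7504) = 30.0°, giving θ ≈ 48 + 30.0 = 78.0°.

θ ≈ 78°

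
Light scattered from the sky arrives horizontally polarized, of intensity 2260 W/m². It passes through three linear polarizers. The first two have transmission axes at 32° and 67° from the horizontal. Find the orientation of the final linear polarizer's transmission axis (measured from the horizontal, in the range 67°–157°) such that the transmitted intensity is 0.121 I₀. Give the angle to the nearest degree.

θ ≈ 127°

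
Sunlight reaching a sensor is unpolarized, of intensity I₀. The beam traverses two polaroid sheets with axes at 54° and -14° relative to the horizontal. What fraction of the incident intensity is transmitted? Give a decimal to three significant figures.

Unpolarized light through the first polarizer → I₁ = ½ I₀, now polarized at 54°.
I₂ = I₁ cos²(-14° − 54°) = 0.5 I₀ · cos²(68°) = 0.07017 I₀.
Transmitted fraction = 0.07017.

≈ 0.0702 I₀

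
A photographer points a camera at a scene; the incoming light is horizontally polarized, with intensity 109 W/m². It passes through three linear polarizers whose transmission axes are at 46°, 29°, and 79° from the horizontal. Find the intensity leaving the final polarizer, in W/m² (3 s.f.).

I ≈ 19.9 W/m²

I₁ = 109 W/m² · cos²(46°) = 52.6 W/m².
I₂ = I₁ · cos²(17°) = 52.6 · 0.9145 = 48.1 W/m².
I₃ = I₂ · cos²(50°) = 48.1 · 0.4132 = 19.87 W/m².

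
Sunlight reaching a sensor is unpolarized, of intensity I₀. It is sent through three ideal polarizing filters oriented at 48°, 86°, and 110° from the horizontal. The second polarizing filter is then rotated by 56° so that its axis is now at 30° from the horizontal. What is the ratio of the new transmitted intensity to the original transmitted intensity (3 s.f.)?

I_new/I_old ≈ 0.0526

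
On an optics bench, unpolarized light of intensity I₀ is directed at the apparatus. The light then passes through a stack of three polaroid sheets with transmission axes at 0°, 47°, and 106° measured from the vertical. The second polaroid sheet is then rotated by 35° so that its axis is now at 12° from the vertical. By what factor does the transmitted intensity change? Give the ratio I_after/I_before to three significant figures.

Before rotation:
Unpolarized light through the first polarizer → I₁ = ½ I₀, now polarized at 0°.
I₂ = I₁ cos²(47° − 0°) = 0.5 I₀ · cos²(47°) = 0.2326 I₀.
I₃ = I₂ cos²(106° − 47°) = 0.2326 I₀ · cos²(59°) = 0.06169 I₀.
After rotation:
Unpolarized light through the first polarizer → I₁ = ½ I₀, now polarized at 0°.
I₂ = I₁ cos²(12° − 0°) = 0.5 I₀ · cos²(12°) = 0.4784 I₀.
Angle between axes 2 and 3: 86°. I₃ = 0.4784 I₀ · cos²(86°) = 0.002328 I₀.
Ratio = 0.002328 / 0.06169 = 0.03773.

I_new/I_old ≈ 0.0377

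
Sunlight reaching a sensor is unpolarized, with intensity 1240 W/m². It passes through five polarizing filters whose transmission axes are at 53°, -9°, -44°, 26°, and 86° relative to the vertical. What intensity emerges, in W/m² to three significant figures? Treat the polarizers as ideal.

I ≈ 2.68 W/m²

Unpolarized light through the first polarizer → I₁ = 1240 W/m²/2 = 620 W/m², polarized at 53°.
I₂ = I₁ · cos²(62°) = 620 · 0.2204 = 136.7 W/m².
I₃ = I₂ · cos²(35°) = 136.7 · 0.671 = 91.69 W/m².
I₄ = I₃ · cos²(70°) = 91.69 · 0.117 = 10.73 W/m².
I₅ = I₄ · cos²(60°) = 10.73 · 0.25 = 2.682 W/m².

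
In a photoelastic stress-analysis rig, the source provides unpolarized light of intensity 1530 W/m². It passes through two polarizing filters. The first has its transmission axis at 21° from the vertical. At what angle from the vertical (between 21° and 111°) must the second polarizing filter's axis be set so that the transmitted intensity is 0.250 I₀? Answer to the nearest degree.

Unpolarized light through the first polarizer → I₁ = ½ I₀, now polarized at 21°.
Need I₂/I₀ = 0.25, so cos²(θ − 21°) = 0.25 / 0.5 = 0.5.
θ − 21° = arccos(√0.5) = 45.0°, giving θ ≈ 21 + 45.0 = 66.0°.

θ ≈ 66°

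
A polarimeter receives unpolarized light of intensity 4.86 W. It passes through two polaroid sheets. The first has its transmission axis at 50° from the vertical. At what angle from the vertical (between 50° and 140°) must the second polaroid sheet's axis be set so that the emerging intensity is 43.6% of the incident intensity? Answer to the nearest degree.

θ ≈ 71°

Unpolarized light through the first polarizer → I₁ = ½ I₀, now polarized at 50°.
Need I₂/I₀ = 0.436, so cos²(θ − 50°) = 0.436 / 0.5 = 0.872.
θ − 50° = arccos(√0.872) = 21.0°, giving θ ≈ 50 + 21.0 = 71.0°.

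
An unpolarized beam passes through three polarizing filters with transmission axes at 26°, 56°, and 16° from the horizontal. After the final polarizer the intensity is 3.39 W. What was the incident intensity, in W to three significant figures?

Unpolarized light through the first polarizer → I₁ = ½ I₀, now polarized at 26°.
I₂ = I₁ cos²(56° − 26°) = 0.5 I₀ · cos²(30°) = 0.375 I₀.
I₃ = I₂ cos²(16° − 56°) = 0.375 I₀ · cos²(40°) = 0.2201 I₀.
So 3.39 W = 0.2201 I₀, giving I₀ = 3.39/0.2201 = 15.4 W.

I₀ ≈ 15.4 W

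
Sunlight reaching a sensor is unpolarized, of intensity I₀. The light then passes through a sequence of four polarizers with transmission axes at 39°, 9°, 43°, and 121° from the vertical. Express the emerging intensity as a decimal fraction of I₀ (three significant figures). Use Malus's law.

Unpolarized light through the first polarizer → I₁ = ½ I₀, now polarized at 39°.
I₂ = I₁ cos²(9° − 39°) = 0.5 I₀ · cos²(30°) = 0.375 I₀.
I₃ = I₂ cos²(43° − 9°) = 0.375 I₀ · cos²(34°) = 0.2577 I₀.
I₄ = I₃ cos²(121° − 43°) = 0.2577 I₀ · cos²(78°) = 0.01114 I₀.
Transmitted fraction = 0.01114.

≈ 0.0111 I₀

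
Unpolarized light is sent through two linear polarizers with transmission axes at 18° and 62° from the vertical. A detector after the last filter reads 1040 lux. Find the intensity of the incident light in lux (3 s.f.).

I₀ ≈ 4020 lux

Unpolarized light through the first polarizer → I₁ = ½ I₀, now polarized at 18°.
I₂ = I₁ cos²(62° − 18°) = 0.5 I₀ · cos²(44°) = 0.2587 I₀.
So 1040 lux = 0.2587 I₀, giving I₀ = 1040/0.2587 = 4020 lux.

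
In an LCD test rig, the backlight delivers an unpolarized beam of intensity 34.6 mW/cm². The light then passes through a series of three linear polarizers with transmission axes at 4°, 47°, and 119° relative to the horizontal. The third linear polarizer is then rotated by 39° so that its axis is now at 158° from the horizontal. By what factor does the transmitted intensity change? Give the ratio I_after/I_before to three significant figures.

Before rotation:
Unpolarized light through the first polarizer → I₁ = ½ I₀, now polarized at 4°.
I₂ = I₁ cos²(47° − 4°) = 0.5 I₀ · cos²(43°) = 0.2674 I₀.
I₃ = I₂ cos²(119° − 47°) = 0.2674 I₀ · cos²(72°) = 0.02554 I₀.
After rotation:
Unpolarized light through the first polarizer → I₁ = ½ I₀, now polarized at 4°.
I₂ = I₁ cos²(47° − 4°) = 0.5 I₀ · cos²(43°) = 0.2674 I₀.
Angle between axes 2 and 3: 69°. I₃ = 0.2674 I₀ · cos²(69°) = 0.03435 I₀.
Ratio = 0.03435 / 0.02554 = 1.345.

I_new/I_old ≈ 1.34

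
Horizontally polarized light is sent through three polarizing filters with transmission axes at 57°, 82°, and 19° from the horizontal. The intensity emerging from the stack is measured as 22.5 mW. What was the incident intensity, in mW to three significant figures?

I₀ ≈ 448 mW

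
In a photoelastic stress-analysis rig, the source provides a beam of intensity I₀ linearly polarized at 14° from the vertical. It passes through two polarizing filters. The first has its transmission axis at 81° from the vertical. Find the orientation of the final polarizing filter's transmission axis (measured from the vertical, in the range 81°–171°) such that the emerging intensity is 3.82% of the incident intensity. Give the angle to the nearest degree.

θ ≈ 141°

I₁ = I₀ cos²(81° − 14°) = I₀ cos²(67°) = 0.1527 I₀.
Need I₂/I₀ = 0.0382, so cos²(θ − 81°) = 0.0382 / 0.1527 = 0.2502.
θ − 81° = arccos(√0.2502) = 60.0°, giving θ ≈ 81 + 60.0 = 141.0°.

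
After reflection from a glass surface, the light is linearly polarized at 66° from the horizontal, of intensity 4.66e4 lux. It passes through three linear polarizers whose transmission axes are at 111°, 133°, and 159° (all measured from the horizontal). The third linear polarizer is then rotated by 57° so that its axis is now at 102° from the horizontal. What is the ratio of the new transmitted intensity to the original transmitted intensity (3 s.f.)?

I_new/I_old ≈ 0.910

Before rotation:
By Malus's law, I₁ = I₀ cos²(111° − 66°) = I₀ cos²(45°) = 0.5 I₀.
I₂ = I₁ cos²(133° − 111°) = 0.5 I₀ · cos²(22°) = 0.4298 I₀.
I₃ = I₂ cos²(159° − 133°) = 0.4298 I₀ · cos²(26°) = 0.3472 I₀.
After rotation:
I₁ = I₀ cos²(111° − 66°) = I₀ cos²(45°) = 0.5 I₀.
I₂ = I₁ cos²(133° − 111°) = 0.5 I₀ · cos²(22°) = 0.4298 I₀.
I₃ = I₂ cos²(102° − 133°) = 0.4298 I₀ · cos²(31°) = 0.3158 I₀.
Ratio = 0.3158 / 0.3472 = 0.9095.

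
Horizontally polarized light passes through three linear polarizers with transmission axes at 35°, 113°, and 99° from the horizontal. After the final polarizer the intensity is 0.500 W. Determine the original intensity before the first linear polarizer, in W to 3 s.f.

I₀ ≈ 18.3 W

By Malus's law, I₁ = I₀ cos²(35° − 0°) = I₀ cos²(35°) = 0.671 I₀.
I₂ = I₁ cos²(113° − 35°) = 0.671 I₀ · cos²(78°) = 0.02901 I₀.
I₃ = I₂ cos²(99° − 113°) = 0.02901 I₀ · cos²(14°) = 0.02731 I₀.
So 0.500 W = 0.02731 I₀, giving I₀ = 0.500/0.02731 = 18.31 W.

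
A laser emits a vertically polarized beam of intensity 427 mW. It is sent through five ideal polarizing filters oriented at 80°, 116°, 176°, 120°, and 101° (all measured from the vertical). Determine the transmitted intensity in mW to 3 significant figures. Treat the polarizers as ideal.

I₁ = 427 mW · cos²(80°) = 12.88 mW.
I₂ = I₁ · cos²(36°) = 12.88 · 0.6545 = 8.427 mW.
I₃ = I₂ · cos²(60°) = 8.427 · 0.25 = 2.107 mW.
I₄ = I₃ · cos²(56°) = 2.107 · 0.3127 = 0.6588 mW.
I₅ = I₄ · cos²(19°) = 0.6588 · 0.894 = 0.589 mW.

I ≈ 0.589 mW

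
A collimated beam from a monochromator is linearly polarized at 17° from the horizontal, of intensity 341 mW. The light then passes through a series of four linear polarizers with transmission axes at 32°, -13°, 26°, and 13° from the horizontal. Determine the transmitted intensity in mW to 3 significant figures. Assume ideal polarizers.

I ≈ 91.2 mW

I₁ = 341 mW · cos²(15°) = 318.2 mW.
I₂ = I₁ · cos²(45°) = 318.2 · 0.5 = 159.1 mW.
I₃ = I₂ · cos²(39°) = 159.1 · 0.604 = 96.08 mW.
I₄ = I₃ · cos²(13°) = 96.08 · 0.9494 = 91.21 mW.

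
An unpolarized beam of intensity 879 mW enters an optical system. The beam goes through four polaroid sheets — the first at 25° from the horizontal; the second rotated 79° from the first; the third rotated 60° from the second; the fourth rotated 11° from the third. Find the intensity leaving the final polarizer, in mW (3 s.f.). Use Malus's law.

Unpolarized light through the first polarizer → I₁ = 879 mW/2 = 439.5 mW, polarized at 25°.
I₂ = I₁ · cos²(79°) = 439.5 · 0.03641 = 16 mW.
I₃ = I₂ · cos²(60°) = 16 · 0.25 = 4 mW.
I₄ = I₃ · cos²(11°) = 4 · 0.9636 = 3.855 mW.

I ≈ 3.85 mW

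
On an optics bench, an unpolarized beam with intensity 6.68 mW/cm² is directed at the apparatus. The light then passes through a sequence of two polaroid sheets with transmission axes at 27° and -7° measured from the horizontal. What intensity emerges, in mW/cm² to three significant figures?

I ≈ 2.30 mW/cm²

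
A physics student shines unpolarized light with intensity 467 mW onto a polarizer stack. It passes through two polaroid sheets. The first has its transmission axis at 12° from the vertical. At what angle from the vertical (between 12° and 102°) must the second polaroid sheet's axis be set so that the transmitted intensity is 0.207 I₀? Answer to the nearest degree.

θ ≈ 62°

Unpolarized light through the first polarizer → I₁ = ½ I₀, now polarized at 12°.
Need I₂/I₀ = 0.207, so cos²(θ − 12°) = 0.207 / 0.5 = 0.414.
θ − 12° = arccos(√0.414) = 50.0°, giving θ ≈ 12 + 50.0 = 62.0°.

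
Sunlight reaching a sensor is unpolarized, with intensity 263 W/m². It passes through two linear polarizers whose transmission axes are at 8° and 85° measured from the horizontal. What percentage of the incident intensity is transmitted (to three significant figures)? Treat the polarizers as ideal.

Unpolarized light through the first polarizer → I₁ = 263 W/m²/2 = 131.5 W/m², polarized at 8°.
I₂ = I₁ · cos²(77°) = 131.5 · 0.0506 = 6.654 W/m².
That is 2.53% of the incident intensity.

≈ 2.53%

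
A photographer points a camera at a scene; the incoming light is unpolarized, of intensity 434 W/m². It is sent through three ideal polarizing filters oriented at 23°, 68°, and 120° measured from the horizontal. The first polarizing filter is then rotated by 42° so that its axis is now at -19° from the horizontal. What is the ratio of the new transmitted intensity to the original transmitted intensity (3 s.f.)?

Before rotation:
Unpolarized light through the first polarizer → I₁ = ½ I₀, now polarized at 23°.
I₂ = I₁ cos²(68° − 23°) = 0.5 I₀ · cos²(45°) = 0.25 I₀.
I₃ = I₂ cos²(120° − 68°) = 0.25 I₀ · cos²(52°) = 0.09476 I₀.
After rotation:
Unpolarized light through the first polarizer → I₁ = ½ I₀, now polarized at -19°.
I₂ = I₁ cos²(68° + 19°) = 0.5 I₀ · cos²(87°) = 0.00137 I₀.
I₃ = I₂ cos²(120° − 68°) = 0.00137 I₀ · cos²(52°) = 0.0005191 I₀.
Ratio = 0.0005191 / 0.09476 = 0.005478.

I_new/I_old ≈ 0.00548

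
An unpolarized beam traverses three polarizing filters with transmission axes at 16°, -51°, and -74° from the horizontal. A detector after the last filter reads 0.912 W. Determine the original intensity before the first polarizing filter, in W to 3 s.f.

Unpolarized light through the first polarizer → I₁ = ½ I₀, now polarized at 16°.
I₂ = I₁ cos²(-51° − 16°) = 0.5 I₀ · cos²(67°) = 0.07634 I₀.
I₃ = I₂ cos²(-74° + 51°) = 0.07634 I₀ · cos²(23°) = 0.06468 I₀.
So 0.912 W = 0.06468 I₀, giving I₀ = 0.912/0.06468 = 14.1 W.

I₀ ≈ 14.1 W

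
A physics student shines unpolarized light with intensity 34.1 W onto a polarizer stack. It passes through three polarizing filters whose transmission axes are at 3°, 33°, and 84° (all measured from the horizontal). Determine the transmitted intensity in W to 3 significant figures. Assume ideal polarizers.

I ≈ 5.06 W

Unpolarized light through the first polarizer → I₁ = 34.1 W/2 = 17.05 W, polarized at 3°.
I₂ = I₁ · cos²(30°) = 17.05 · 0.75 = 12.79 W.
I₃ = I₂ · cos²(51°) = 12.79 · 0.396 = 5.064 W.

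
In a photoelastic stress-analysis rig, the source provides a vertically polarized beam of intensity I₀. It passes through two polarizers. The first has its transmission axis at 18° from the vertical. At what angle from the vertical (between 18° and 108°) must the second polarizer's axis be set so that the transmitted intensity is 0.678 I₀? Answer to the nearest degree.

I₁ = I₀ cos²(18° − 0°) = I₀ cos²(18°) = 0.9045 I₀.
Need I₂/I₀ = 0.678, so cos²(θ − 18°) = 0.678 / 0.9045 = 0.7496.
θ − 18° = arccos(√0.7496) = 30.0°, giving θ ≈ 18 + 30.0 = 48.0°.

θ ≈ 48°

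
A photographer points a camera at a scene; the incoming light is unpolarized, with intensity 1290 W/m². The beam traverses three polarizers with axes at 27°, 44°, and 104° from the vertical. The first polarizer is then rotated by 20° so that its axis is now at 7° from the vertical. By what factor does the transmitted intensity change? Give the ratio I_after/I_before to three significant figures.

I_new/I_old ≈ 0.697

Before rotation:
Unpolarized light through the first polarizer → I₁ = ½ I₀, now polarized at 27°.
I₂ = I₁ cos²(44° − 27°) = 0.5 I₀ · cos²(17°) = 0.4573 I₀.
I₃ = I₂ cos²(104° − 44°) = 0.4573 I₀ · cos²(60°) = 0.1143 I₀.
After rotation:
Unpolarized light through the first polarizer → I₁ = ½ I₀, now polarized at 7°.
I₂ = I₁ cos²(44° − 7°) = 0.5 I₀ · cos²(37°) = 0.3189 I₀.
I₃ = I₂ cos²(104° − 44°) = 0.3189 I₀ · cos²(60°) = 0.07973 I₀.
Ratio = 0.07973 / 0.1143 = 0.6974.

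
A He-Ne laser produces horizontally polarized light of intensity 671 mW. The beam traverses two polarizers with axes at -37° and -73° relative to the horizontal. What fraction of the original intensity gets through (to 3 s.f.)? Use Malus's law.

By Malus's law, I₁ = 671 mW · cos²(37°) = 428 mW.
I₂ = I₁ · cos²(36°) = 428 · 0.6545 = 280.1 mW.
Transmitted fraction = 0.4175.

I/I₀ ≈ 0.417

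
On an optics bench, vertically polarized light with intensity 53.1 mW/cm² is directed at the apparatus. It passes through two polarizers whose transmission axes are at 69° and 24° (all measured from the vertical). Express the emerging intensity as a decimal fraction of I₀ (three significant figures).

I/I₀ ≈ 0.0642

I₁ = 53.1 mW/cm² · cos²(69°) = 6.82 mW/cm².
I₂ = I₁ · cos²(45°) = 6.82 · 0.5 = 3.41 mW/cm².
Transmitted fraction = 0.06421.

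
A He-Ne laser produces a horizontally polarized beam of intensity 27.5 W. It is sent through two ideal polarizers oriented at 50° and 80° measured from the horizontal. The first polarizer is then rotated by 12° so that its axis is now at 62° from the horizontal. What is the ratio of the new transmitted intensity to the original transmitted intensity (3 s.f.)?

I_new/I_old ≈ 0.643

Before rotation:
I₁ = I₀ cos²(50° − 0°) = I₀ cos²(50°) = 0.4132 I₀.
I₂ = I₁ cos²(80° − 50°) = 0.4132 I₀ · cos²(30°) = 0.3099 I₀.
After rotation:
I₁ = I₀ cos²(62° − 0°) = I₀ cos²(62°) = 0.2204 I₀.
I₂ = I₁ cos²(80° − 62°) = 0.2204 I₀ · cos²(18°) = 0.1994 I₀.
Ratio = 0.1994 / 0.3099 = 0.6433.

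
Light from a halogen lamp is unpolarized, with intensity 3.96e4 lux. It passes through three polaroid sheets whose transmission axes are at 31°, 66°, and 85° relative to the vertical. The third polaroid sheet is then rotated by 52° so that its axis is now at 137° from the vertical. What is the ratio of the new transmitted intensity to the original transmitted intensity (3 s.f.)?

I_new/I_old ≈ 0.119

Before rotation:
Unpolarized light through the first polarizer → I₁ = ½ I₀, now polarized at 31°.
I₂ = I₁ cos²(66° − 31°) = 0.5 I₀ · cos²(35°) = 0.3355 I₀.
I₃ = I₂ cos²(85° − 66°) = 0.3355 I₀ · cos²(19°) = 0.2999 I₀.
After rotation:
Unpolarized light through the first polarizer → I₁ = ½ I₀, now polarized at 31°.
I₂ = I₁ cos²(66° − 31°) = 0.5 I₀ · cos²(35°) = 0.3355 I₀.
I₃ = I₂ cos²(137° − 66°) = 0.3355 I₀ · cos²(71°) = 0.03556 I₀.
Ratio = 0.03556 / 0.2999 = 0.1186.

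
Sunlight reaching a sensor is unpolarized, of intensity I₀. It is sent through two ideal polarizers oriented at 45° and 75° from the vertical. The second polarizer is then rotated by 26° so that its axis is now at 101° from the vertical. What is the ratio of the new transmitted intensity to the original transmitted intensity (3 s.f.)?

I_new/I_old ≈ 0.417

Before rotation:
Unpolarized light through the first polarizer → I₁ = ½ I₀, now polarized at 45°.
I₂ = I₁ cos²(75° − 45°) = 0.5 I₀ · cos²(30°) = 0.375 I₀.
After rotation:
Unpolarized light through the first polarizer → I₁ = ½ I₀, now polarized at 45°.
I₂ = I₁ cos²(101° − 45°) = 0.5 I₀ · cos²(56°) = 0.1563 I₀.
Ratio = 0.1563 / 0.375 = 0.4169.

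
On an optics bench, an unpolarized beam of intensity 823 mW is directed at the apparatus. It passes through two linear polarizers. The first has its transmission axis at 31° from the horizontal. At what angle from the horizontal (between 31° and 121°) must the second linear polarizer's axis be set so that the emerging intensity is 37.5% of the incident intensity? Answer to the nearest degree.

θ ≈ 61°

Unpolarized light through the first polarizer → I₁ = ½ I₀, now polarized at 31°.
Need I₂/I₀ = 0.375, so cos²(θ − 31°) = 0.375 / 0.5 = 0.75.
θ − 31° = arccos(√0.75) = 30.0°, giving θ ≈ 31 + 30.0 = 61.0°.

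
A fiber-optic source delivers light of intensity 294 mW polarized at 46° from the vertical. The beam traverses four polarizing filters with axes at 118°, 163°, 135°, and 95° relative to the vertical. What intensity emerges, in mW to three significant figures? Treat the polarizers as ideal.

I ≈ 6.42 mW

By Malus's law, I₁ = 294 mW · cos²(72°) = 28.07 mW.
I₂ = I₁ · cos²(45°) = 28.07 · 0.5 = 14.04 mW.
I₃ = I₂ · cos²(28°) = 14.04 · 0.7796 = 10.94 mW.
I₄ = I₃ · cos²(40°) = 10.94 · 0.5868 = 6.422 mW.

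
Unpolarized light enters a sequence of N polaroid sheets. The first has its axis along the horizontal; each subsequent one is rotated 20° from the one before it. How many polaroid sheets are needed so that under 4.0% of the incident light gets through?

First polarizer halves the unpolarized light: factor 1/2.
Each further stage multiplies by cos²(20°) = 0.883.
After N polarizers: T = 0.5·0.883^(N−1). Require T < 0.040 ⇒ N−1 > ln(0.040/0.5)/ln(0.883) = 20.30, so N−1 ≥ 21 and N = 22.
Check: N=22 gives T = 0.03668 < 0.040; N=21 gives T = 0.04153.

N = 22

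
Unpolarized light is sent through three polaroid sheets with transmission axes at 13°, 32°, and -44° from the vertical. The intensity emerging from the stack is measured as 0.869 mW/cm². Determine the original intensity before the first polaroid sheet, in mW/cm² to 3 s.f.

I₀ ≈ 33.2 mW/cm²

Unpolarized light through the first polarizer → I₁ = ½ I₀, now polarized at 13°.
I₂ = I₁ cos²(32° − 13°) = 0.5 I₀ · cos²(19°) = 0.447 I₀.
I₃ = I₂ cos²(-44° − 32°) = 0.447 I₀ · cos²(76°) = 0.02616 I₀.
So 0.869 mW/cm² = 0.02616 I₀, giving I₀ = 0.869/0.02616 = 33.22 mW/cm².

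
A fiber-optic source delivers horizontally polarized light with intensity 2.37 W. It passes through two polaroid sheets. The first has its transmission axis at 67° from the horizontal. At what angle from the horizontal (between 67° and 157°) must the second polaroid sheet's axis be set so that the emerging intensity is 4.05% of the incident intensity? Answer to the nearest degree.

θ ≈ 126°

I₁ = I₀ cos²(67° − 0°) = I₀ cos²(67°) = 0.1527 I₀.
Need I₂/I₀ = 0.0405, so cos²(θ − 67°) = 0.0405 / 0.1527 = 0.2653.
θ − 67° = arccos(√0.2653) = 59.0°, giving θ ≈ 67 + 59.0 = 126.0°.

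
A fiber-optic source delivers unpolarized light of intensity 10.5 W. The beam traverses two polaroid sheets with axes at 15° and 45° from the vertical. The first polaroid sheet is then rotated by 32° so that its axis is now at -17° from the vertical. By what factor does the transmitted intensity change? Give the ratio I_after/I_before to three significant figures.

I_new/I_old ≈ 0.294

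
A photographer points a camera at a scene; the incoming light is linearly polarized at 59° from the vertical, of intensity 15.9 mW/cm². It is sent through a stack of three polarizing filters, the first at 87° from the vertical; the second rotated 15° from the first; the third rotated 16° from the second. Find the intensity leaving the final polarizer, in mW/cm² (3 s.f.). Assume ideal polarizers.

I ≈ 10.7 mW/cm²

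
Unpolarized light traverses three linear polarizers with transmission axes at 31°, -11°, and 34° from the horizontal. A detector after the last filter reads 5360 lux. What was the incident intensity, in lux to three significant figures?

Unpolarized light through the first polarizer → I₁ = ½ I₀, now polarized at 31°.
I₂ = I₁ cos²(-11° − 31°) = 0.5 I₀ · cos²(42°) = 0.2761 I₀.
I₃ = I₂ cos²(34° + 11°) = 0.2761 I₀ · cos²(45°) = 0.1381 I₀.
So 5360 lux = 0.1381 I₀, giving I₀ = 5360/0.1381 = 3.882e+04 lux.

I₀ ≈ 3.88e4 lux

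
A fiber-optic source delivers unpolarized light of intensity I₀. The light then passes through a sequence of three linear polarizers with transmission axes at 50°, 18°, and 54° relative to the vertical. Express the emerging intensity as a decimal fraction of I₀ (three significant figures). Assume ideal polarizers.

≈ 0.235 I₀

Unpolarized light through the first polarizer → I₁ = ½ I₀, now polarized at 50°.
I₂ = I₁ cos²(18° − 50°) = 0.5 I₀ · cos²(32°) = 0.3596 I₀.
I₃ = I₂ cos²(54° − 18°) = 0.3596 I₀ · cos²(36°) = 0.2354 I₀.
Transmitted fraction = 0.2354.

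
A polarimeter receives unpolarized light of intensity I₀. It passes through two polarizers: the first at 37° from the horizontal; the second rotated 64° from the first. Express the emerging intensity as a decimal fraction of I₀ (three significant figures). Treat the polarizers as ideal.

Unpolarized light through the first polarizer → I₁ = ½ I₀, now polarized at 37°.
I₂ = I₁ cos²(64°) = 0.5 · 0.1922 I₀ = 0.09608 I₀.
Transmitted fraction = 0.09608.

≈ 0.0961 I₀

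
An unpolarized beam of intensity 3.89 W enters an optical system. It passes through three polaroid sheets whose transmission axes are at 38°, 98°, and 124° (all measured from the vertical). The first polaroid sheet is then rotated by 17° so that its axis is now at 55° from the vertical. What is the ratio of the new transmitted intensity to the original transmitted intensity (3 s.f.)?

Before rotation:
Unpolarized light through the first polarizer → I₁ = ½ I₀, now polarized at 38°.
I₂ = I₁ cos²(98° − 38°) = 0.5 I₀ · cos²(60°) = 0.125 I₀.
I₃ = I₂ cos²(124° − 98°) = 0.125 I₀ · cos²(26°) = 0.101 I₀.
After rotation:
Unpolarized light through the first polarizer → I₁ = ½ I₀, now polarized at 55°.
I₂ = I₁ cos²(98° − 55°) = 0.5 I₀ · cos²(43°) = 0.2674 I₀.
I₃ = I₂ cos²(124° − 98°) = 0.2674 I₀ · cos²(26°) = 0.216 I₀.
Ratio = 0.216 / 0.101 = 2.14.

I_new/I_old ≈ 2.14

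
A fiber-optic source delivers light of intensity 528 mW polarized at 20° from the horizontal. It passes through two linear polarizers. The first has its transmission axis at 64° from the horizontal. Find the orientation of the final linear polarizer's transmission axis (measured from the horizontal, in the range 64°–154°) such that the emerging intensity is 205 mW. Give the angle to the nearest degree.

I₁ = I₀ cos²(64° − 20°) = I₀ cos²(44°) = 0.5174 I₀.
Target fraction: 205 / 528 mW = 0.3883 of I₀.
Need I₂/I₀ = 0.3883, so cos²(θ − 64°) = 0.3883 / 0.5174 = 0.7503.
θ − 64° = arccos(√0.7503) = 30.0°, giving θ ≈ 64 + 30.0 = 94.0°.

θ ≈ 94°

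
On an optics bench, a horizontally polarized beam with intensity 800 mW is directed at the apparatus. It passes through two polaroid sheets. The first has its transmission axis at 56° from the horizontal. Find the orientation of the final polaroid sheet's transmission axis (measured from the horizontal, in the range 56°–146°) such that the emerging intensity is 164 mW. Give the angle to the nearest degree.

θ ≈ 92°

By Malus's law, I₁ = I₀ cos²(56° − 0°) = I₀ cos²(56°) = 0.3127 I₀.
Target fraction: 164 / 800 mW = 0.205 of I₀.
Need I₂/I₀ = 0.205, so cos²(θ − 56°) = 0.205 / 0.3127 = 0.6556.
θ − 56° = arccos(√0.6556) = 35.9°, giving θ ≈ 56 + 35.9 = 91.9°.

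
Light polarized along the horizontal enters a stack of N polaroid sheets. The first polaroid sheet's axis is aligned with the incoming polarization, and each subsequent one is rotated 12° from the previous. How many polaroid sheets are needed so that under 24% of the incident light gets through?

First polarizer is aligned with the polarization: full transmission.
Each further stage multiplies by cos²(12°) = 0.9568.
After N polarizers: T = 0.9568^(N−1). Require T < 0.24 ⇒ N−1 > ln(0.24)/ln(0.9568) = 32.30, so N−1 ≥ 33 and N = 34.
Check: N=34 gives T = 0.2326 < 0.24; N=33 gives T = 0.2432.

N = 34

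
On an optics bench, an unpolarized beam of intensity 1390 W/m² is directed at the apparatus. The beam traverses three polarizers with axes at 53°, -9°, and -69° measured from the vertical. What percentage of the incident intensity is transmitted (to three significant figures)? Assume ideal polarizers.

≈ 2.76%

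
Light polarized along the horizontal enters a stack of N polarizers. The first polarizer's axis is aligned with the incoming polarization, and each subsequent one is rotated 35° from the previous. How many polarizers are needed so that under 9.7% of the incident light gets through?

N = 7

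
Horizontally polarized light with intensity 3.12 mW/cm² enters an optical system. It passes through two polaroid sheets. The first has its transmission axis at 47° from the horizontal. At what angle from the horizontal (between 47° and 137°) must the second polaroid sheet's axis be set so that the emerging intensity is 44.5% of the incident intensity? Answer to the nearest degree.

By Malus's law, I₁ = I₀ cos²(47° − 0°) = I₀ cos²(47°) = 0.4651 I₀.
Need I₂/I₀ = 0.445, so cos²(θ − 47°) = 0.445 / 0.4651 = 0.9567.
θ − 47° = arccos(√0.9567) = 12.0°, giving θ ≈ 47 + 12.0 = 59.0°.

θ ≈ 59°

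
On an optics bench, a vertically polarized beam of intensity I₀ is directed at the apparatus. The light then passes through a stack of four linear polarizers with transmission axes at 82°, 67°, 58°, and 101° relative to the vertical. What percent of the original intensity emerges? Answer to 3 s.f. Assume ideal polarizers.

I₁ = I₀ cos²(82° − 0°) = I₀ cos²(82°) = 0.01937 I₀.
I₂ = I₁ cos²(67° − 82°) = 0.01937 I₀ · cos²(15°) = 0.01807 I₀.
I₃ = I₂ cos²(58° − 67°) = 0.01807 I₀ · cos²(9°) = 0.01763 I₀.
I₄ = I₃ cos²(101° − 58°) = 0.01763 I₀ · cos²(43°) = 0.00943 I₀.
That is 0.943% of the incident intensity.

≈ 0.943%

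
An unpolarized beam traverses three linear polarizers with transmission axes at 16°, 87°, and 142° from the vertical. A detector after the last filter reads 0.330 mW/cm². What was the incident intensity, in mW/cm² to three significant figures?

I₀ ≈ 18.9 mW/cm²

Unpolarized light through the first polarizer → I₁ = ½ I₀, now polarized at 16°.
I₂ = I₁ cos²(87° − 16°) = 0.5 I₀ · cos²(71°) = 0.053 I₀.
I₃ = I₂ cos²(142° − 87°) = 0.053 I₀ · cos²(55°) = 0.01744 I₀.
So 0.330 mW/cm² = 0.01744 I₀, giving I₀ = 0.330/0.01744 = 18.93 mW/cm².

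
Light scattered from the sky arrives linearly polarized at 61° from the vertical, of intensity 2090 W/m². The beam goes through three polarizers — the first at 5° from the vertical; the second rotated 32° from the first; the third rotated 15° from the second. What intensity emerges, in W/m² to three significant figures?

I₁ = 2090 W/m² · cos²(56°) = 653.5 W/m².
I₂ = I₁ · cos²(32°) = 653.5 · 0.7192 = 470 W/m².
I₃ = I₂ · cos²(15°) = 470 · 0.933 = 438.5 W/m².

I ≈ 439 W/m²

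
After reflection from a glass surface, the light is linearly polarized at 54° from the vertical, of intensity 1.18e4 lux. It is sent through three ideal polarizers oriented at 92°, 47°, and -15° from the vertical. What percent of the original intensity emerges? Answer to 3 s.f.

By Malus's law, I₁ = 1.18e4 lux · cos²(38°) = 7327 lux.
I₂ = I₁ · cos²(45°) = 7327 · 0.5 = 3664 lux.
I₃ = I₂ · cos²(62°) = 3664 · 0.2204 = 807.5 lux.
That is 6.843% of the incident intensity.

≈ 6.84%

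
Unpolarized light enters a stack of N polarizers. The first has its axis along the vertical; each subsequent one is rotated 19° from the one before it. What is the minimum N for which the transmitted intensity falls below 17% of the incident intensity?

N = 11

First polarizer halves the unpolarized light: factor 1/2.
Each further stage multiplies by cos²(19°) = 0.894.
After N polarizers: T = 0.5·0.894^(N−1). Require T < 0.17 ⇒ N−1 > ln(0.17/0.5)/ln(0.894) = 9.63, so N−1 ≥ 10 and N = 11.
Check: N=11 gives T = 0.1631 < 0.17; N=10 gives T = 0.1824.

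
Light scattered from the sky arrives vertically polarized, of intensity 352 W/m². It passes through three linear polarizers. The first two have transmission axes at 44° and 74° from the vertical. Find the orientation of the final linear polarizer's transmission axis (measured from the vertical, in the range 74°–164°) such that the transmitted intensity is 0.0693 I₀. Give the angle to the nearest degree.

θ ≈ 139°

By Malus's law, I₁ = I₀ cos²(44° − 0°) = I₀ cos²(44°) = 0.5174 I₀.
I₂ = I₁ cos²(74° − 44°) = 0.5174 I₀ · cos²(30°) = 0.3881 I₀.
Need I₃/I₀ = 0.0693, so cos²(θ − 74°) = 0.0693 / 0.3881 = 0.1786.
θ − 74° = arccos(√0.1786) = 65.0°, giving θ ≈ 74 + 65.0 = 139.0°.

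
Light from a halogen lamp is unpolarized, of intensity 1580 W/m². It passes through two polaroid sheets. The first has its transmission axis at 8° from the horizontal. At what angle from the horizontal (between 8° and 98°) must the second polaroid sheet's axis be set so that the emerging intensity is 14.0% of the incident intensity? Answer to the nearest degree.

Unpolarized light through the first polarizer → I₁ = ½ I₀, now polarized at 8°.
Need I₂/I₀ = 0.14, so cos²(θ − 8°) = 0.14 / 0.5 = 0.28.
θ − 8° = arccos(√0.28) = 58.1°, giving θ ≈ 8 + 58.1 = 66.1°.

θ ≈ 66°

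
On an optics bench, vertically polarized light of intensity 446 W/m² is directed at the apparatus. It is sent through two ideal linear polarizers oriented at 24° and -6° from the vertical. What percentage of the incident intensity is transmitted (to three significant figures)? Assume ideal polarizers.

≈ 62.6%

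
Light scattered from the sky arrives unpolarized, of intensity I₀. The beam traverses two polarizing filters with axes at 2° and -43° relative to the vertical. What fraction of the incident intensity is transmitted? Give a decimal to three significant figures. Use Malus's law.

≈ 0.250 I₀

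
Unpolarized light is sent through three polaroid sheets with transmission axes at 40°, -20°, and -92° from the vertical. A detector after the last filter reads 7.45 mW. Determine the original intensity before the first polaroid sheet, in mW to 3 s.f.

I₀ ≈ 624 mW

Unpolarized light through the first polarizer → I₁ = ½ I₀, now polarized at 40°.
I₂ = I₁ cos²(-20° − 40°) = 0.5 I₀ · cos²(60°) = 0.125 I₀.
I₃ = I₂ cos²(-92° + 20°) = 0.125 I₀ · cos²(72°) = 0.01194 I₀.
So 7.45 mW = 0.01194 I₀, giving I₀ = 7.45/0.01194 = 624.1 mW.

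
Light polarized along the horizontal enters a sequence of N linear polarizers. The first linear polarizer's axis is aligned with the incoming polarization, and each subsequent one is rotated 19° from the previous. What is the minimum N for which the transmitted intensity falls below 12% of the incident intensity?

N = 20

First polarizer is aligned with the polarization: full transmission.
Each further stage multiplies by cos²(19°) = 0.894.
After N polarizers: T = 0.894^(N−1). Require T < 0.12 ⇒ N−1 > ln(0.12)/ln(0.894) = 18.92, so N−1 ≥ 19 and N = 20.
Check: N=20 gives T = 0.119 < 0.12; N=19 gives T = 0.1331.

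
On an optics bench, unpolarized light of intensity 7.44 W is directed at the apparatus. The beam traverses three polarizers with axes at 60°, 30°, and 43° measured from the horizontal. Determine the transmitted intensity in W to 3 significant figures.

Unpolarized light through the first polarizer → I₁ = 7.44 W/2 = 3.72 W, polarized at 60°.
I₂ = I₁ · cos²(30°) = 3.72 · 0.75 = 2.79 W.
I₃ = I₂ · cos²(13°) = 2.79 · 0.9494 = 2.649 W.

I ≈ 2.65 W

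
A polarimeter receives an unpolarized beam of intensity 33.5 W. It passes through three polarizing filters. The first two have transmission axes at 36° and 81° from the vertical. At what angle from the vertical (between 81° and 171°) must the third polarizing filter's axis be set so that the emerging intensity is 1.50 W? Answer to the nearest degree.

Unpolarized light through the first polarizer → I₁ = ½ I₀, now polarized at 36°.
I₂ = I₁ cos²(81° − 36°) = 0.5 I₀ · cos²(45°) = 0.25 I₀.
Target fraction: 1.50 / 33.5 W = 0.04478 of I₀.
Need I₃/I₀ = 0.04478, so cos²(θ − 81°) = 0.04478 / 0.25 = 0.1791.
θ − 81° = arccos(√0.1791) = 65.0°, giving θ ≈ 81 + 65.0 = 146.0°.

θ ≈ 146°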